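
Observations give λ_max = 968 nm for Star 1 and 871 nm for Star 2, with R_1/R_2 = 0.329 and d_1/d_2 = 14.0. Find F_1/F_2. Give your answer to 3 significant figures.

Wien's law: T_1/T_2 = λ_2/λ_1 = 871/968 = 0.8998.
L_1/L_2 = (R_1/R_2)²(T_1/T_2)⁴ = (0.329)²(0.8998)⁴ = 0.07095.
F_1/F_2 = (L_1/L_2)/(d_1/d_2)² = 0.07095/(14.0)² = 3.620×10^-4.

3.62×10^-4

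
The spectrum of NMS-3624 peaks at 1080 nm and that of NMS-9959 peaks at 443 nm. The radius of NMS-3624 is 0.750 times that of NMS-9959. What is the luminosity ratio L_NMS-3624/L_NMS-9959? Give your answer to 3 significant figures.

0.0159

Wien's law gives T ∝ 1/λ_max, so T_NMS-3624/T_NMS-9959 = λ_NMS-9959/λ_NMS-3624 = 443/1080 = 0.4102.
Then L ∝ R²T⁴ gives L_NMS-3624/L_NMS-9959 = (0.750)² × (0.4102)⁴ = 0.5625 × 0.02831 = 0.01592.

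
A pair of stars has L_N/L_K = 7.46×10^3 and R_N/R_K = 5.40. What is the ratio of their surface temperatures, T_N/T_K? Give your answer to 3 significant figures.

4.00

L ∝ R²T⁴ gives T ∝ (L/R²)^(1/4), so
T_N/T_K = (7.46×10^3 / 5.40²)^(1/4) = (255.8)^(1/4) = 3.999.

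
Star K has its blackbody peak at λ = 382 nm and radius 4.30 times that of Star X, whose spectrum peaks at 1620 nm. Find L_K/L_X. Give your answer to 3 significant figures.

5.98×10^3

Wien's law gives T ∝ 1/λ_max, so T_K/T_X = λ_X/λ_K = 1620/382 = 4.241.
Then L ∝ R²T⁴ gives L_K/L_X = (4.30)² × (4.241)⁴ = 18.49 × 323.4 = 5981.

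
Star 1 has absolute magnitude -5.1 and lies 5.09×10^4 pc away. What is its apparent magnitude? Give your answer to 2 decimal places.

m = M + 5 log₁₀(d/10 pc) = -5.1 + 5 log₁₀(5.09×10^4/10)
  = -5.1 + 5 × 3.707 = -5.1 + 18.53 = 13.43.

13.43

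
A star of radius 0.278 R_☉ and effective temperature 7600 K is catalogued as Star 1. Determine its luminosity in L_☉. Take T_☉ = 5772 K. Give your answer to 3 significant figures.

L/L_☉ = (R/R_☉)² (T/T_☉)⁴ = (0.278)² × (7600/5772)⁴
       = 0.07728 × (1.317)⁴ = 0.07728 × 3.006 = 0.2323.

0.232 L_☉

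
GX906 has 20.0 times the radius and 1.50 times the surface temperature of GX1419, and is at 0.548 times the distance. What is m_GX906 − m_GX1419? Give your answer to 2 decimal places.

L_GX906/L_GX1419 = (20.0)²(1.50)⁴ = 2025.
F_GX906/F_GX1419 = (L_GX906/L_GX1419)/(d_GX906/d_GX1419)² = 2025/0.3003 = 6743.
m_GX906 − m_GX1419 = −2.5 log₁₀(6743) = -9.57.

-9.57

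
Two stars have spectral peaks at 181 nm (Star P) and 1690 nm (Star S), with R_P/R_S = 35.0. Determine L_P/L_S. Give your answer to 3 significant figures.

9.31×10^6

Wien's law gives T ∝ 1/λ_max, so T_P/T_S = λ_S/λ_P = 1690/181 = 9.337.
Then L ∝ R²T⁴ gives L_P/L_S = (35.0)² × (9.337)⁴ = 1225 × 7600 = 9.310×10^6.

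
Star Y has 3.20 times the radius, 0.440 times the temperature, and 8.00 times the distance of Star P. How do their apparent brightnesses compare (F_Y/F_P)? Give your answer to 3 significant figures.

L_Y/L_P = (R_Y/R_P)²(T_Y/T_P)⁴ = (3.20)² × (0.440)⁴ = 0.3838.
F_Y/F_P = (L_Y/L_P)/(d_Y/d_P)² = 0.3838 / (8.00)² = 0.005997.

0.00600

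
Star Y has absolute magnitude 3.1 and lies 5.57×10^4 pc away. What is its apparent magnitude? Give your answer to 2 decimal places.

21.83

m = M + 5 log₁₀(d/10 pc) = 3.1 + 5 log₁₀(5.57×10^4/10)
  = 3.1 + 5 × 3.746 = 3.1 + 18.73 = 21.83.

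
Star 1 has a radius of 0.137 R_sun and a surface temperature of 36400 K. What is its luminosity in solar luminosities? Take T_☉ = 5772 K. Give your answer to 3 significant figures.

L/L_☉ = (R/R_☉)² (T/T_☉)⁴ = (0.137)² × (36400/5772)⁴
       = 0.01877 × (6.306)⁴ = 0.01877 × 1582 = 29.69.

29.7 solar luminosities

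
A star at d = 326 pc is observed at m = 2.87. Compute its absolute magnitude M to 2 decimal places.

-4.70

M = m − 5 log₁₀(d/10 pc) = 2.87 − 5 log₁₀(326/10)
  = 2.87 − 5 × 1.513 = 2.87 − 7.57 = -4.70.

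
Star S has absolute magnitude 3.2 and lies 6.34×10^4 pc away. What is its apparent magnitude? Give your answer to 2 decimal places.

m = M + 5 log₁₀(d/10 pc) = 3.2 + 5 log₁₀(6.34×10^4/10)
  = 3.2 + 5 × 3.802 = 3.2 + 19.01 = 22.21.

22.21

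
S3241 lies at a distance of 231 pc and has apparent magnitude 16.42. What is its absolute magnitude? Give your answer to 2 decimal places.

M = m − 5 log₁₀(d/10 pc) = 16.42 − 5 log₁₀(231/10)
  = 16.42 − 5 × 1.364 = 16.42 − 6.82 = 9.60.

9.60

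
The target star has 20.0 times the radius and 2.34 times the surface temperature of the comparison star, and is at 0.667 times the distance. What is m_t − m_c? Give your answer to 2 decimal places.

-11.08

L_t/L_c = (20.0)²(2.34)⁴ = 1.199×10^4.
F_t/F_c = (L_t/L_c)/(d_t/d_c)² = 1.199×10^4/0.4449 = 2.696×10^4.
m_t − m_c = −2.5 log₁₀(2.696×10^4) = -11.08.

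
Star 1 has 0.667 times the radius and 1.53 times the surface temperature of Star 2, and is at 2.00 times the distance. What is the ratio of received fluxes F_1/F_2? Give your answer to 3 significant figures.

0.609

L_1/L_2 = (R_1/R_2)²(T_1/T_2)⁴ = (0.667)² × (1.53)⁴ = 2.438.
F_1/F_2 = (L_1/L_2)/(d_1/d_2)² = 2.438 / (2.00)² = 0.6095.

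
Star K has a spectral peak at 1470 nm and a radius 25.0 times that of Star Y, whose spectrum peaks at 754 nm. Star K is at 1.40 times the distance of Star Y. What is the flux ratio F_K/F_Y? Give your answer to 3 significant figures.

22.1

Wien's law: T_K/T_Y = λ_Y/λ_K = 754/1470 = 0.5129.
L_K/L_Y = (R_K/R_Y)²(T_K/T_Y)⁴ = (25.0)²(0.5129)⁴ = 43.26.
F_K/F_Y = (L_K/L_Y)/(d_K/d_Y)² = 43.26/(1.40)² = 22.07.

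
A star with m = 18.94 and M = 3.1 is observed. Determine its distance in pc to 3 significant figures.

1.47×10^4 pc

m − M = 5 log₁₀(d/10 pc)
18.94 − (3.1) = 15.84 = 5 log₁₀(d/10)
d = 10 × 10^(15.84/5) = 10 × 10^3.168 = 1.472×10^4 pc.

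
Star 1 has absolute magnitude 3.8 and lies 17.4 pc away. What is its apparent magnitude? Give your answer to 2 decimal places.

m = M + 5 log₁₀(d/10 pc) = 3.8 + 5 log₁₀(17.4/10)
  = 3.8 + 5 × 0.241 = 3.8 + 1.20 = 5.00.

5.00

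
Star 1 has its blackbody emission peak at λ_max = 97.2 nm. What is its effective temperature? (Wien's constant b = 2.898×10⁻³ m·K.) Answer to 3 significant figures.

T = b/λ_max = 2.898×10⁻³ / (97.2×10⁻⁹) = 2.981×10^4 K.

2.98×10^4 K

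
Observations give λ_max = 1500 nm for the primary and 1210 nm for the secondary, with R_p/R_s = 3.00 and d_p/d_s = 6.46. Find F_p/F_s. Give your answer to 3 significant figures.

Wien's law: T_p/T_s = λ_s/λ_p = 1210/1500 = 0.8067.
L_p/L_s = (R_p/R_s)²(T_p/T_s)⁴ = (3.00)²(0.8067)⁴ = 3.811.
F_p/F_s = (L_p/L_s)/(d_p/d_s)² = 3.811/(6.46)² = 0.09132.

0.0913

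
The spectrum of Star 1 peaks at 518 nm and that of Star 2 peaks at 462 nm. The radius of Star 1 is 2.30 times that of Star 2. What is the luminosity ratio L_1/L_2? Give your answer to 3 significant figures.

3.35

Wien's law gives T ∝ 1/λ_max, so T_1/T_2 = λ_2/λ_1 = 462/518 = 0.8919.
Then L ∝ R²T⁴ gives L_1/L_2 = (2.30)² × (0.8919)⁴ = 5.290 × 0.6328 = 3.347.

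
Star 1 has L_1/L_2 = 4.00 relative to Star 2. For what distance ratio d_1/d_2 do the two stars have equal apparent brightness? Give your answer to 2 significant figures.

2.0

Equal flux requires L_1/d_1² = L_2/d_2², so d_1/d_2 = √(L_1/L_2)
= √(4.00) = 2.000.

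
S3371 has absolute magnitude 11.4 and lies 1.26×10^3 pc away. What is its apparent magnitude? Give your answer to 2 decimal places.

m = M + 5 log₁₀(d/10 pc) = 11.4 + 5 log₁₀(1.26×10^3/10)
  = 11.4 + 5 × 2.100 = 11.4 + 10.50 = 21.90.

21.90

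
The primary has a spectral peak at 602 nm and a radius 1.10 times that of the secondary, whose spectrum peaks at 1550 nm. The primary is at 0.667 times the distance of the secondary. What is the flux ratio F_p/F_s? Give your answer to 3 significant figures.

Wien's law: T_p/T_s = λ_s/λ_p = 1550/602 = 2.575.
L_p/L_s = (R_p/R_s)²(T_p/T_s)⁴ = (1.10)²(2.575)⁴ = 53.18.
F_p/F_s = (L_p/L_s)/(d_p/d_s)² = 53.18/(0.667)² = 119.5.

120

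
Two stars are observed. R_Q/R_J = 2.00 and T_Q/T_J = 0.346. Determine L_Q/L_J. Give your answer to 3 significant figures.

From the Stefan–Boltzmann law, L ∝ R²T⁴, so
L_Q/L_J = (R_Q/R_J)² (T_Q/T_J)⁴ = (2.00)² × (0.346)⁴ = 4.000 × 0.01433 = 0.05733.

0.0573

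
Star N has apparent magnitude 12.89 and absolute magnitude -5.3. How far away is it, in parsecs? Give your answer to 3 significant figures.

4.35×10^4 pc

m − M = 5 log₁₀(d/10 pc)
12.89 − (-5.3) = 18.19 = 5 log₁₀(d/10)
d = 10 × 10^(18.19/5) = 10 × 10^3.638 = 4.345×10^4 pc.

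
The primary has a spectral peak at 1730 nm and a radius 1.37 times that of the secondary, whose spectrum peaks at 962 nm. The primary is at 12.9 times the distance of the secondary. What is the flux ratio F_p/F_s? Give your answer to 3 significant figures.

0.00108

Wien's law: T_p/T_s = λ_s/λ_p = 962/1730 = 0.5561.
L_p/L_s = (R_p/R_s)²(T_p/T_s)⁴ = (1.37)²(0.5561)⁴ = 0.1795.
F_p/F_s = (L_p/L_s)/(d_p/d_s)² = 0.1795/(12.9)² = 0.001078.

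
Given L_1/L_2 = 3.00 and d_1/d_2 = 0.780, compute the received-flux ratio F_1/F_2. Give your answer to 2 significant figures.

F = L/(4πd²), so F_1/F_2 = (L_1/L_2) / (d_1/d_2)²
= 3.00 / (0.780)² = 3.00 / 0.6084 = 4.931.

4.9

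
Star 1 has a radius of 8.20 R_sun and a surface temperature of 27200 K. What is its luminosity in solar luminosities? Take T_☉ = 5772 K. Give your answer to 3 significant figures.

3.32×10^4 solar luminosities

L/L_☉ = (R/R_☉)² (T/T_☉)⁴ = (8.20)² × (27200/5772)⁴
       = 67.24 × (4.712)⁴ = 67.24 × 493.1 = 3.316×10^4.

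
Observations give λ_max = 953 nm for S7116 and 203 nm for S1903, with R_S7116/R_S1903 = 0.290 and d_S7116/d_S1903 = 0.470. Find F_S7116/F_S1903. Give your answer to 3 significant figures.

7.84×10^-4

Wien's law: T_S7116/T_S1903 = λ_S1903/λ_S7116 = 203/953 = 0.2130.
L_S7116/L_S1903 = (R_S7116/R_S1903)²(T_S7116/T_S1903)⁴ = (0.290)²(0.2130)⁴ = 1.731×10^-4.
F_S7116/F_S1903 = (L_S7116/L_S1903)/(d_S7116/d_S1903)² = 1.731×10^-4/(0.470)² = 7.838×10^-4.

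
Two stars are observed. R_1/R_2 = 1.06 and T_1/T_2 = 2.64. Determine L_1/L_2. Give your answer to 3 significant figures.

From the Stefan–Boltzmann law, L ∝ R²T⁴, so
L_1/L_2 = (R_1/R_2)² (T_1/T_2)⁴ = (1.06)² × (2.64)⁴ = 1.124 × 48.58 = 54.58.

54.6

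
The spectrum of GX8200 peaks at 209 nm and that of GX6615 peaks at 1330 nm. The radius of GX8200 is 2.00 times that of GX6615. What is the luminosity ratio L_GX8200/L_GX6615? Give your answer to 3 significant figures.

Wien's law gives T ∝ 1/λ_max, so T_GX8200/T_GX6615 = λ_GX6615/λ_GX8200 = 1330/209 = 6.364.
Then L ∝ R²T⁴ gives L_GX8200/L_GX6615 = (2.00)² × (6.364)⁴ = 4.000 × 1640 = 6560.

6.56×10^3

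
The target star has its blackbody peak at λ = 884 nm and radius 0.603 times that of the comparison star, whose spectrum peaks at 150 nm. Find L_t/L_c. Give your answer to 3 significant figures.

3.01×10^-4

Wien's law gives T ∝ 1/λ_max, so T_t/T_c = λ_c/λ_t = 150/884 = 0.1697.
Then L ∝ R²T⁴ gives L_t/L_c = (0.603)² × (0.1697)⁴ = 0.3636 × 8.290×10^-4 = 3.014×10^-4.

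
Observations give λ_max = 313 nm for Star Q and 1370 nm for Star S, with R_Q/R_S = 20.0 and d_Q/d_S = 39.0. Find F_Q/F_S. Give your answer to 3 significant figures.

Wien's law: T_Q/T_S = λ_S/λ_Q = 1370/313 = 4.377.
L_Q/L_S = (R_Q/R_S)²(T_Q/T_S)⁴ = (20.0)²(4.377)⁴ = 1.468×10^5.
F_Q/F_S = (L_Q/L_S)/(d_Q/d_S)² = 1.468×10^5/(39.0)² = 96.52.

96.5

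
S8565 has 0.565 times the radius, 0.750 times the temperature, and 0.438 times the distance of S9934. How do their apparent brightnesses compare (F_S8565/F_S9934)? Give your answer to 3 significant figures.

L_S8565/L_S9934 = (R_S8565/R_S9934)²(T_S8565/T_S9934)⁴ = (0.565)² × (0.750)⁴ = 0.1010.
F_S8565/F_S9934 = (L_S8565/L_S9934)/(d_S8565/d_S9934)² = 0.1010 / (0.438)² = 0.5265.

0.526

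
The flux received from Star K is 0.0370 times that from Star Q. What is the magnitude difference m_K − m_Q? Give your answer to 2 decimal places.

3.58

m_K − m_Q = −2.5 log₁₀(F_K/F_Q) = −2.5 log₁₀(0.0370) = −2.5 × (-1.432) = 3.579.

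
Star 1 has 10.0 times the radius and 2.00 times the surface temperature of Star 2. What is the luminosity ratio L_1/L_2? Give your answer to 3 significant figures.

1.60×10^3

From the Stefan–Boltzmann law, L ∝ R²T⁴, so
L_1/L_2 = (R_1/R_2)² (T_1/T_2)⁴ = (10.0)² × (2.00)⁴ = 100.0 × 16.00 = 1600.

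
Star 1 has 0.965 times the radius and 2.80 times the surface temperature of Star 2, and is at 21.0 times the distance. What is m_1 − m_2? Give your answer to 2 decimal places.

2.22

L_1/L_2 = (0.965)²(2.80)⁴ = 57.24.
F_1/F_2 = (L_1/L_2)/(d_1/d_2)² = 57.24/441.0 = 0.1298.
m_1 − m_2 = −2.5 log₁₀(0.1298) = 2.22.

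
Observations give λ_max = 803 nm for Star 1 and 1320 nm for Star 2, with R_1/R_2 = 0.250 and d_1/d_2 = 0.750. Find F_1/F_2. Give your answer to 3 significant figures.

0.811

Wien's law: T_1/T_2 = λ_2/λ_1 = 1320/803 = 1.644.
L_1/L_2 = (R_1/R_2)²(T_1/T_2)⁴ = (0.250)²(1.644)⁴ = 0.4564.
F_1/F_2 = (L_1/L_2)/(d_1/d_2)² = 0.4564/(0.750)² = 0.8113.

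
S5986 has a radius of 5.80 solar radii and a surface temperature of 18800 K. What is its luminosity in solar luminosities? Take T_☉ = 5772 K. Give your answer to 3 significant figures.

L/L_☉ = (R/R_☉)² (T/T_☉)⁴ = (5.80)² × (18800/5772)⁴
       = 33.64 × (3.257)⁴ = 33.64 × 112.5 = 3786.

3.79×10^3 solar luminosities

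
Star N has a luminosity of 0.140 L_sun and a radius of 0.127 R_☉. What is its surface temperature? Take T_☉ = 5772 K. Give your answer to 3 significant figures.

9.91×10^3 K

T/T_☉ = (L/L_☉)^(1/4) / (R/R_☉)^(1/2)
T = 5772 × (0.140)^(1/4) / √(0.127) = 5772 × 0.6117 / 0.3564 = 9907 K.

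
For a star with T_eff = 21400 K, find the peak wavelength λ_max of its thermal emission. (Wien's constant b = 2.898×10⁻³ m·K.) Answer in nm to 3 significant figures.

135 nm

λ_max = b/T = 2.898×10⁻³ / 21400 = 1.35×10^-7 m = 135.4 nm.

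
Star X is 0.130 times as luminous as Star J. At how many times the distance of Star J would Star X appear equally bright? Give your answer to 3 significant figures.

Equal flux requires L_X/d_X² = L_J/d_J², so d_X/d_J = √(L_X/L_J)
= √(0.130) = 0.3606.

0.361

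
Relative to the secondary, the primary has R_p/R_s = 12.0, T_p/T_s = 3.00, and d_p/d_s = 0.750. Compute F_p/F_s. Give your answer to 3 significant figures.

L_p/L_s = (R_p/R_s)²(T_p/T_s)⁴ = (12.0)² × (3.00)⁴ = 1.166×10^4.
F_p/F_s = (L_p/L_s)/(d_p/d_s)² = 1.166×10^4 / (0.750)² = 2.074×10^4.

2.07×10^4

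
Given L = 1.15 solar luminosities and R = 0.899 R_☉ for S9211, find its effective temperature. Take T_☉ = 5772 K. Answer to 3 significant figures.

6.30×10^3 K

T/T_☉ = (L/L_☉)^(1/4) / (R/R_☉)^(1/2)
T = 5772 × (1.15)^(1/4) / √(0.899) = 5772 × 1.036 / 0.9482 = 6304 K.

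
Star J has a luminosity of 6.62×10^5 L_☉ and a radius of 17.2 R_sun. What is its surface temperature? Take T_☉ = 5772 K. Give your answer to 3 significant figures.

3.97×10^4 K

T/T_☉ = (L/L_☉)^(1/4) / (R/R_☉)^(1/2)
T = 5772 × (6.62×10^5)^(1/4) / √(17.2) = 5772 × 28.52 / 4.147 = 3.970×10^4 K.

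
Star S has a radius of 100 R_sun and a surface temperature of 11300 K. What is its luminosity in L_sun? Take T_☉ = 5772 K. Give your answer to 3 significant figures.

1.47×10^5 L_sun

L/L_☉ = (R/R_☉)² (T/T_☉)⁴ = (100)² × (11300/5772)⁴
       = 1.000×10^4 × (1.958)⁴ = 1.000×10^4 × 14.69 = 1.469×10^5.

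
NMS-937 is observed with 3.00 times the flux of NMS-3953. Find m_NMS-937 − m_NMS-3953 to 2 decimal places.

-1.19

m_NMS-937 − m_NMS-3953 = −2.5 log₁₀(F_NMS-937/F_NMS-3953) = −2.5 log₁₀(3.00) = −2.5 × (0.477) = -1.193.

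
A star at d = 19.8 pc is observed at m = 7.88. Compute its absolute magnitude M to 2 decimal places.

M = m − 5 log₁₀(d/10 pc) = 7.88 − 5 log₁₀(19.8/10)
  = 7.88 − 5 × 0.297 = 7.88 − 1.48 = 6.40.

6.40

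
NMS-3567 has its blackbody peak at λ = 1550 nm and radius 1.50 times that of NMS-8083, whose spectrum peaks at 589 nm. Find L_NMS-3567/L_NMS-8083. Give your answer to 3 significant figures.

0.0469

Wien's law gives T ∝ 1/λ_max, so T_NMS-3567/T_NMS-8083 = λ_NMS-8083/λ_NMS-3567 = 589/1550 = 0.3800.
Then L ∝ R²T⁴ gives L_NMS-3567/L_NMS-8083 = (1.50)² × (0.3800)⁴ = 2.250 × 0.02085 = 0.04692.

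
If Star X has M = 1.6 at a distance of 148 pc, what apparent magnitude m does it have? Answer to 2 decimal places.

m = M + 5 log₁₀(d/10 pc) = 1.6 + 5 log₁₀(148/10)
  = 1.6 + 5 × 1.170 = 1.6 + 5.85 = 7.45.

7.45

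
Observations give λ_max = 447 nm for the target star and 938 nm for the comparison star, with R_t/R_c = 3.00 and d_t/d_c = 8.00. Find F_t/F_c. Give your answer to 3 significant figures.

2.73

Wien's law: T_t/T_c = λ_c/λ_t = 938/447 = 2.098.
L_t/L_c = (R_t/R_c)²(T_t/T_c)⁴ = (3.00)²(2.098)⁴ = 174.5.
F_t/F_c = (L_t/L_c)/(d_t/d_c)² = 174.5/(8.00)² = 2.727.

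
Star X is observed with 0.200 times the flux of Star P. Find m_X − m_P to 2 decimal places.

1.75

m_X − m_P = −2.5 log₁₀(F_X/F_P) = −2.5 log₁₀(0.200) = −2.5 × (-0.699) = 1.747.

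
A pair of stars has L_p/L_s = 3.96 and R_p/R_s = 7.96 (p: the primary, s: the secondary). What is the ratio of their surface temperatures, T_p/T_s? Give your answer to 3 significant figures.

L ∝ R²T⁴ gives T ∝ (L/R²)^(1/4), so
T_p/T_s = (3.96 / 7.96²)^(1/4) = (0.06250)^(1/4) = 0.5000.

0.500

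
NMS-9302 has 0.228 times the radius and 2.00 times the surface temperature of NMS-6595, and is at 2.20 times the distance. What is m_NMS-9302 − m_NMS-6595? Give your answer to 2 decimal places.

1.91

L_NMS-9302/L_NMS-6595 = (0.228)²(2.00)⁴ = 0.8317.
F_NMS-9302/F_NMS-6595 = (L_NMS-9302/L_NMS-6595)/(d_NMS-9302/d_NMS-6595)² = 0.8317/4.840 = 0.1718.
m_NMS-9302 − m_NMS-6595 = −2.5 log₁₀(0.1718) = 1.91.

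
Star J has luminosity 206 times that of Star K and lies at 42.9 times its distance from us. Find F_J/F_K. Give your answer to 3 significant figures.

F = L/(4πd²), so F_J/F_K = (L_J/L_K) / (d_J/d_K)²
= 206 / (42.9)² = 206 / 1840 = 0.1119.

0.112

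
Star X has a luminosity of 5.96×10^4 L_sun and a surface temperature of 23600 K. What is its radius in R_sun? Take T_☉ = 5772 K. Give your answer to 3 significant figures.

14.6 R_sun

R/R_☉ = √(L/L_☉) / (T/T_☉)² = √(5.96×10^4) / (4.089)²
       = 244.1 / 16.72 = 14.60.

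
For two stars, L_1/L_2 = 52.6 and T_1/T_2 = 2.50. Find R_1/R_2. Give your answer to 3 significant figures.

1.16

L ∝ R²T⁴ gives R ∝ √L / T², so
R_1/R_2 = √(52.6) / (2.50)² = 7.253 / 6.250 = 1.160.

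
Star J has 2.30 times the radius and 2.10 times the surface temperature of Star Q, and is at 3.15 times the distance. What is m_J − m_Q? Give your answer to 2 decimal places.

-2.54

L_J/L_Q = (2.30)²(2.10)⁴ = 102.9.
F_J/F_Q = (L_J/L_Q)/(d_J/d_Q)² = 102.9/9.922 = 10.37.
m_J − m_Q = −2.5 log₁₀(10.37) = -2.54.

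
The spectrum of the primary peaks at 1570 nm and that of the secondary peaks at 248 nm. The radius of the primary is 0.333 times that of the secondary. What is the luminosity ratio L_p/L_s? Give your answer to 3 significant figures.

Wien's law gives T ∝ 1/λ_max, so T_p/T_s = λ_s/λ_p = 248/1570 = 0.1580.
Then L ∝ R²T⁴ gives L_p/L_s = (0.333)² × (0.1580)⁴ = 0.1109 × 6.226×10^-4 = 6.904×10^-5.

6.90×10^-5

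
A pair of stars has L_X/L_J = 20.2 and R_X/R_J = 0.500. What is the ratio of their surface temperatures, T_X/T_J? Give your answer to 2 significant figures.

3.0

L ∝ R²T⁴ gives T ∝ (L/R²)^(1/4), so
T_X/T_J = (20.2 / 0.500²)^(1/4) = (80.80)^(1/4) = 2.998.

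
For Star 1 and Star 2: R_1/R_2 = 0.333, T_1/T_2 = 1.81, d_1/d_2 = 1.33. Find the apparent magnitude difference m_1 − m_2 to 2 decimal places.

L_1/L_2 = (0.333)²(1.81)⁴ = 1.190.
F_1/F_2 = (L_1/L_2)/(d_1/d_2)² = 1.190/1.769 = 0.6728.
m_1 − m_2 = −2.5 log₁₀(0.6728) = 0.43.

0.43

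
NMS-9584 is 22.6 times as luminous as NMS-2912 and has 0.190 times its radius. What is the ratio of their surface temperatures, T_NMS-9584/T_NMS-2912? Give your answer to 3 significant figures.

5.00

L ∝ R²T⁴ gives T ∝ (L/R²)^(1/4), so
T_NMS-9584/T_NMS-2912 = (22.6 / 0.190²)^(1/4) = (626.0)^(1/4) = 5.002.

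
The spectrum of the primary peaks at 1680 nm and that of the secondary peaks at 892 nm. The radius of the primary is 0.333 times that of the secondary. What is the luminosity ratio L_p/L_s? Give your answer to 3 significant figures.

0.00881

Wien's law gives T ∝ 1/λ_max, so T_p/T_s = λ_s/λ_p = 892/1680 = 0.5310.
Then L ∝ R²T⁴ gives L_p/L_s = (0.333)² × (0.5310)⁴ = 0.1109 × 0.07947 = 0.008813.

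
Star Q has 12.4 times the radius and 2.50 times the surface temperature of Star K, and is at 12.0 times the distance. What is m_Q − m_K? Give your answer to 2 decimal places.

-4.05

L_Q/L_K = (12.4)²(2.50)⁴ = 6006.
F_Q/F_K = (L_Q/L_K)/(d_Q/d_K)² = 6006/144.0 = 41.71.
m_Q − m_K = −2.5 log₁₀(41.71) = -4.05.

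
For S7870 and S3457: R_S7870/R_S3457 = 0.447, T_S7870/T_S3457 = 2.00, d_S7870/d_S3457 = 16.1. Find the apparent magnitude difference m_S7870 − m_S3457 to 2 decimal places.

L_S7870/L_S3457 = (0.447)²(2.00)⁴ = 3.197.
F_S7870/F_S3457 = (L_S7870/L_S3457)/(d_S7870/d_S3457)² = 3.197/259.2 = 0.01233.
m_S7870 − m_S3457 = −2.5 log₁₀(0.01233) = 4.77.

4.77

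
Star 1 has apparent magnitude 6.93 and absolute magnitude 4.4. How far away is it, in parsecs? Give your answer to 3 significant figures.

32.1 pc

m − M = 5 log₁₀(d/10 pc)
6.93 − (4.4) = 2.53 = 5 log₁₀(d/10)
d = 10 × 10^(2.53/5) = 10 × 10^0.506 = 32.06 pc.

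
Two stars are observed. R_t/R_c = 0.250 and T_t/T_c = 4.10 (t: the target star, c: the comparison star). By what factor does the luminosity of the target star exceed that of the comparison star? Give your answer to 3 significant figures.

From the Stefan–Boltzmann law, L ∝ R²T⁴, so
L_t/L_c = (R_t/R_c)² (T_t/T_c)⁴ = (0.250)² × (4.10)⁴ = 0.06250 × 282.6 = 17.66.

17.7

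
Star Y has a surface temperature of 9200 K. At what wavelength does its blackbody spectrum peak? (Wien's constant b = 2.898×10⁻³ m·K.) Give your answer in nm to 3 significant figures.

315 nm

λ_max = b/T = 2.898×10⁻³ / 9200 = 3.15×10^-7 m = 315.0 nm.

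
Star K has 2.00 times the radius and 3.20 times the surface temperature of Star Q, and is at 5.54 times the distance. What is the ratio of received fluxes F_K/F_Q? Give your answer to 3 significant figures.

13.7

L_K/L_Q = (R_K/R_Q)²(T_K/T_Q)⁴ = (2.00)² × (3.20)⁴ = 419.4.
F_K/F_Q = (L_K/L_Q)/(d_K/d_Q)² = 419.4 / (5.54)² = 13.67.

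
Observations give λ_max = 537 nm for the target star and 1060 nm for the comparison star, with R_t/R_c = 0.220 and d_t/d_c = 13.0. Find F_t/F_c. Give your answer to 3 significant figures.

0.00435

Wien's law: T_t/T_c = λ_c/λ_t = 1060/537 = 1.974.
L_t/L_c = (R_t/R_c)²(T_t/T_c)⁴ = (0.220)²(1.974)⁴ = 0.7348.
F_t/F_c = (L_t/L_c)/(d_t/d_c)² = 0.7348/(13.0)² = 0.004348.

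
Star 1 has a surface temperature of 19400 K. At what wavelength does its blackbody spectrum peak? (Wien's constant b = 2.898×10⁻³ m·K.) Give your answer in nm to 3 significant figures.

149 nm

λ_max = b/T = 2.898×10⁻³ / 19400 = 1.49×10^-7 m = 149.4 nm.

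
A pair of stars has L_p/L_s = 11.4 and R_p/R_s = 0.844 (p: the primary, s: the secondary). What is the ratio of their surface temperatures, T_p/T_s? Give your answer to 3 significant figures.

2.00

L ∝ R²T⁴ gives T ∝ (L/R²)^(1/4), so
T_p/T_s = (11.4 / 0.844²)^(1/4) = (16.00)^(1/4) = 2.000.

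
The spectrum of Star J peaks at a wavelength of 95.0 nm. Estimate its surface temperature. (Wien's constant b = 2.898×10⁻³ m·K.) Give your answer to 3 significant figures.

3.05×10^4 K

T = b/λ_max = 2.898×10⁻³ / (95.0×10⁻⁹) = 3.051×10^4 K.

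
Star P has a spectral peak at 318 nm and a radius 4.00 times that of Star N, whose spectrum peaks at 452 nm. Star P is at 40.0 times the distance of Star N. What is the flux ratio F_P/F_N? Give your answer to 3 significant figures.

0.0408

Wien's law: T_P/T_N = λ_N/λ_P = 452/318 = 1.421.
L_P/L_N = (R_P/R_N)²(T_P/T_N)⁴ = (4.00)²(1.421)⁴ = 65.31.
F_P/F_N = (L_P/L_N)/(d_P/d_N)² = 65.31/(40.0)² = 0.04082.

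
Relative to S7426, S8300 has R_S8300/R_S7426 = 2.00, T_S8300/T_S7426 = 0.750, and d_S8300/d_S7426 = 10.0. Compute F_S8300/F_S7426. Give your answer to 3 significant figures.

L_S8300/L_S7426 = (R_S8300/R_S7426)²(T_S8300/T_S7426)⁴ = (2.00)² × (0.750)⁴ = 1.266.
F_S8300/F_S7426 = (L_S8300/L_S7426)/(d_S8300/d_S7426)² = 1.266 / (10.0)² = 0.01266.

0.0127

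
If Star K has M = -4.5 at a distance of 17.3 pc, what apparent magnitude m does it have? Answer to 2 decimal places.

-3.31

m = M + 5 log₁₀(d/10 pc) = -4.5 + 5 log₁₀(17.3/10)
  = -4.5 + 5 × 0.238 = -4.5 + 1.19 = -3.31.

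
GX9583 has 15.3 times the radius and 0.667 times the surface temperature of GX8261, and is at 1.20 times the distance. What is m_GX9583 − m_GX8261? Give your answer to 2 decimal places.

L_GX9583/L_GX8261 = (15.3)²(0.667)⁴ = 46.33.
F_GX9583/F_GX8261 = (L_GX9583/L_GX8261)/(d_GX9583/d_GX8261)² = 46.33/1.440 = 32.18.
m_GX9583 − m_GX8261 = −2.5 log₁₀(32.18) = -3.77.

-3.77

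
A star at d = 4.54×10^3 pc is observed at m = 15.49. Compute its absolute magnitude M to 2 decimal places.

2.20

M = m − 5 log₁₀(d/10 pc) = 15.49 − 5 log₁₀(4.54×10^3/10)
  = 15.49 − 5 × 2.657 = 15.49 − 13.29 = 2.20.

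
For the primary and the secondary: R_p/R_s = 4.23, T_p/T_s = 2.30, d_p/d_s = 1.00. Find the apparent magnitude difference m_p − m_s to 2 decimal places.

-6.75

L_p/L_s = (4.23)²(2.30)⁴ = 500.7.
F_p/F_s = (L_p/L_s)/(d_p/d_s)² = 500.7/1.000 = 500.7.
m_p − m_s = −2.5 log₁₀(500.7) = -6.75.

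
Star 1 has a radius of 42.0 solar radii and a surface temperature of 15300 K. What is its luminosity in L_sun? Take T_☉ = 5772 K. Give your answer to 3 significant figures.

8.71×10^4 L_sun

L/L_☉ = (R/R_☉)² (T/T_☉)⁴ = (42.0)² × (15300/5772)⁴
       = 1764 × (2.651)⁴ = 1764 × 49.37 = 8.709×10^4.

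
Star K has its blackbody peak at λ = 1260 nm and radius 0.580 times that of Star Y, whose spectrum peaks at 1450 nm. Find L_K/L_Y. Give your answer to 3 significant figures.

Wien's law gives T ∝ 1/λ_max, so T_K/T_Y = λ_Y/λ_K = 1450/1260 = 1.151.
Then L ∝ R²T⁴ gives L_K/L_Y = (0.580)² × (1.151)⁴ = 0.3364 × 1.754 = 0.5900.

0.590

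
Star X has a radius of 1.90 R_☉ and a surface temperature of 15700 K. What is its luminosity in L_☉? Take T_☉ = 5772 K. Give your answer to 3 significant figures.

198 L_☉

L/L_☉ = (R/R_☉)² (T/T_☉)⁴ = (1.90)² × (15700/5772)⁴
       = 3.610 × (2.720)⁴ = 3.610 × 54.74 = 197.6.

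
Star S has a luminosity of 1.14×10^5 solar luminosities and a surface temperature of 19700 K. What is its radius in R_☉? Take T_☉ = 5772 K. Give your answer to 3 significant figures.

29.0 R_☉

R/R_☉ = √(L/L_☉) / (T/T_☉)² = √(1.14×10^5) / (3.413)²
       = 337.6 / 11.65 = 28.98.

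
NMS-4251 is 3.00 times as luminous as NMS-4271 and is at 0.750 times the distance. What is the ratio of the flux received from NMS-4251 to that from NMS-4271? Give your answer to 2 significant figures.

F = L/(4πd²), so F_NMS-4251/F_NMS-4271 = (L_NMS-4251/L_NMS-4271) / (d_NMS-4251/d_NMS-4271)²
= 3.00 / (0.750)² = 3.00 / 0.5625 = 5.333.

5.3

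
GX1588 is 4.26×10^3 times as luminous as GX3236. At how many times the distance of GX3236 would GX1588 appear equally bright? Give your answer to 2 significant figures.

Equal flux requires L_GX1588/d_GX1588² = L_GX3236/d_GX3236², so d_GX1588/d_GX3236 = √(L_GX1588/L_GX3236)
= √(4.26×10^3) = 65.27.

65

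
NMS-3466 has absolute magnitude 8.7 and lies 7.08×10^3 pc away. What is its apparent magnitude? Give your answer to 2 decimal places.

m = M + 5 log₁₀(d/10 pc) = 8.7 + 5 log₁₀(7.08×10^3/10)
  = 8.7 + 5 × 2.850 = 8.7 + 14.25 = 22.95.

22.95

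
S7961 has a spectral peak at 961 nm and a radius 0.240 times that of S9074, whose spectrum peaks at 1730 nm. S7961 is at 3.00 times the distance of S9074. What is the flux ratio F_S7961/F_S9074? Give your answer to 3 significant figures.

0.0672

Wien's law: T_S7961/T_S9074 = λ_S9074/λ_S7961 = 1730/961 = 1.800.
L_S7961/L_S9074 = (R_S7961/R_S9074)²(T_S7961/T_S9074)⁴ = (0.240)²(1.800)⁴ = 0.6049.
F_S7961/F_S9074 = (L_S7961/L_S9074)/(d_S7961/d_S9074)² = 0.6049/(3.00)² = 0.06722.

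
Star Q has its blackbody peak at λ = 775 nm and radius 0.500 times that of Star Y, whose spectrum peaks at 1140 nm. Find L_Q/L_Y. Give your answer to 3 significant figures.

1.17

Wien's law gives T ∝ 1/λ_max, so T_Q/T_Y = λ_Y/λ_Q = 1140/775 = 1.471.
Then L ∝ R²T⁴ gives L_Q/L_Y = (0.500)² × (1.471)⁴ = 0.2500 × 4.682 = 1.170.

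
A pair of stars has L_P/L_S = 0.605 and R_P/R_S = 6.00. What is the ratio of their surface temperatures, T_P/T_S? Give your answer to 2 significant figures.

0.36

L ∝ R²T⁴ gives T ∝ (L/R²)^(1/4), so
T_P/T_S = (0.605 / 6.00²)^(1/4) = (0.01681)^(1/4) = 0.3601.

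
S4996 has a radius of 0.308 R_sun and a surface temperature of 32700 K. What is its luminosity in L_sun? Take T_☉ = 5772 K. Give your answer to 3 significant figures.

L/L_☉ = (R/R_☉)² (T/T_☉)⁴ = (0.308)² × (32700/5772)⁴
       = 0.09486 × (5.665)⁴ = 0.09486 × 1030 = 97.72.

97.7 L_sun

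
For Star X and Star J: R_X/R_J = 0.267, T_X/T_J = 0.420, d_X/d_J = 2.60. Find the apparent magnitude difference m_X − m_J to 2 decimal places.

8.71

L_X/L_J = (0.267)²(0.420)⁴ = 0.002218.
F_X/F_J = (L_X/L_J)/(d_X/d_J)² = 0.002218/6.760 = 3.282×10^-4.
m_X − m_J = −2.5 log₁₀(3.282×10^-4) = 8.71.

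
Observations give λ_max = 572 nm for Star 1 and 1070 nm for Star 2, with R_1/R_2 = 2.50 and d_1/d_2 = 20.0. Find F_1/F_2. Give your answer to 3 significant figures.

Wien's law: T_1/T_2 = λ_2/λ_1 = 1070/572 = 1.871.
L_1/L_2 = (R_1/R_2)²(T_1/T_2)⁴ = (2.50)²(1.871)⁴ = 76.53.
F_1/F_2 = (L_1/L_2)/(d_1/d_2)² = 76.53/(20.0)² = 0.1913.

0.191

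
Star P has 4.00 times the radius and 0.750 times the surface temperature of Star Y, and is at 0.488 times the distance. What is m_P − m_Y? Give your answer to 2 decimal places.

L_P/L_Y = (4.00)²(0.750)⁴ = 5.062.
F_P/F_Y = (L_P/L_Y)/(d_P/d_Y)² = 5.062/0.2381 = 21.26.
m_P − m_Y = −2.5 log₁₀(21.26) = -3.32.

-3.32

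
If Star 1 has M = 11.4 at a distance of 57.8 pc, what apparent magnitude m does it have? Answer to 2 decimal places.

15.21

m = M + 5 log₁₀(d/10 pc) = 11.4 + 5 log₁₀(57.8/10)
  = 11.4 + 5 × 0.762 = 11.4 + 3.81 = 15.21.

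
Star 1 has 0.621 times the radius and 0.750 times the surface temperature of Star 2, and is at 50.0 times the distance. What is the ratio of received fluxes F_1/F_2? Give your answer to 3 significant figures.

L_1/L_2 = (R_1/R_2)²(T_1/T_2)⁴ = (0.621)² × (0.750)⁴ = 0.1220.
F_1/F_2 = (L_1/L_2)/(d_1/d_2)² = 0.1220 / (50.0)² = 4.881×10^-5.

4.88×10^-5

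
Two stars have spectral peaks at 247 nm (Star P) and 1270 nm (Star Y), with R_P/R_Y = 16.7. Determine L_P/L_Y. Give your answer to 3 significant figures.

1.95×10^5

Wien's law gives T ∝ 1/λ_max, so T_P/T_Y = λ_Y/λ_P = 1270/247 = 5.142.
Then L ∝ R²T⁴ gives L_P/L_Y = (16.7)² × (5.142)⁴ = 278.9 × 698.9 = 1.949×10^5.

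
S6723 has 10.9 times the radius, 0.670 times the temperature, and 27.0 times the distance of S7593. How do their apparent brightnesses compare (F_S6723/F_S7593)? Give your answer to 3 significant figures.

L_S6723/L_S7593 = (R_S6723/R_S7593)²(T_S6723/T_S7593)⁴ = (10.9)² × (0.670)⁴ = 23.94.
F_S6723/F_S7593 = (L_S6723/L_S7593)/(d_S6723/d_S7593)² = 23.94 / (27.0)² = 0.03284.

0.0328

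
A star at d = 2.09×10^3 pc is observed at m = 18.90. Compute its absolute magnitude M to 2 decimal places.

M = m − 5 log₁₀(d/10 pc) = 18.90 − 5 log₁₀(2.09×10^3/10)
  = 18.90 − 5 × 2.320 = 18.90 − 11.60 = 7.30.

7.30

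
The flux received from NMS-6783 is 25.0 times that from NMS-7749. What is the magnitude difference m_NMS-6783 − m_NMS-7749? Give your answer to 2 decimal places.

m_NMS-6783 − m_NMS-7749 = −2.5 log₁₀(F_NMS-6783/F_NMS-7749) = −2.5 log₁₀(25.0) = −2.5 × (1.398) = -3.495.

-3.49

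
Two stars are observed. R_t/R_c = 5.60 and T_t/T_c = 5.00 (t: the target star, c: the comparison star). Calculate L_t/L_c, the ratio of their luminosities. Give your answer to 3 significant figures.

From the Stefan–Boltzmann law, L ∝ R²T⁴, so
L_t/L_c = (R_t/R_c)² (T_t/T_c)⁴ = (5.60)² × (5.00)⁴ = 31.36 × 625.0 = 1.960×10^4.

1.96×10^4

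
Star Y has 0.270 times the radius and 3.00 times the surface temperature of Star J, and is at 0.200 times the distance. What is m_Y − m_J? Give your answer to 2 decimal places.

-5.42

L_Y/L_J = (0.270)²(3.00)⁴ = 5.905.
F_Y/F_J = (L_Y/L_J)/(d_Y/d_J)² = 5.905/0.04000 = 147.6.
m_Y − m_J = −2.5 log₁₀(147.6) = -5.42.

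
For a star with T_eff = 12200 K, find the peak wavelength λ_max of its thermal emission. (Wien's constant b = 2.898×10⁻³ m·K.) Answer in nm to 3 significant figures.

λ_max = b/T = 2.898×10⁻³ / 12200 = 2.38×10^-7 m = 237.5 nm.

238 nm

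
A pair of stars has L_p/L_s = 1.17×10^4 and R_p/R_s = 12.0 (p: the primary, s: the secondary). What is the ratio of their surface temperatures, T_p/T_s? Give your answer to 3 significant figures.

L ∝ R²T⁴ gives T ∝ (L/R²)^(1/4), so
T_p/T_s = (1.17×10^4 / 12.0²)^(1/4) = (81.25)^(1/4) = 3.002.

3.00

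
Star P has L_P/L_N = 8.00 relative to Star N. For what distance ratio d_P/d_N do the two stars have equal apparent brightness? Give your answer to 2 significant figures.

Equal flux requires L_P/d_P² = L_N/d_N², so d_P/d_N = √(L_P/L_N)
= √(8.00) = 2.828.

2.8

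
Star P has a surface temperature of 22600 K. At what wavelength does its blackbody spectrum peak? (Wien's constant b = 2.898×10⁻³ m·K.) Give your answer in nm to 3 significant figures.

λ_max = b/T = 2.898×10⁻³ / 22600 = 1.28×10^-7 m = 128.2 nm.

128 nm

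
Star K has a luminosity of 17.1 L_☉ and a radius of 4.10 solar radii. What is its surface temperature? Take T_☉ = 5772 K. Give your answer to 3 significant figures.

5.80×10^3 K

T/T_☉ = (L/L_☉)^(1/4) / (R/R_☉)^(1/2)
T = 5772 × (17.1)^(1/4) / √(4.10) = 5772 × 2.034 / 2.025 = 5797 K.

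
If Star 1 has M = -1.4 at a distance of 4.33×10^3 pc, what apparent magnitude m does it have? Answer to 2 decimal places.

m = M + 5 log₁₀(d/10 pc) = -1.4 + 5 log₁₀(4.33×10^3/10)
  = -1.4 + 5 × 2.636 = -1.4 + 13.18 = 11.78.

11.78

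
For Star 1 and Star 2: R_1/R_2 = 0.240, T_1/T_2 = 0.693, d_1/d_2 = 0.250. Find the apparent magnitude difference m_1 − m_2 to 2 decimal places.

1.68

L_1/L_2 = (0.240)²(0.693)⁴ = 0.01328.
F_1/F_2 = (L_1/L_2)/(d_1/d_2)² = 0.01328/0.06250 = 0.2126.
m_1 − m_2 = −2.5 log₁₀(0.2126) = 1.68.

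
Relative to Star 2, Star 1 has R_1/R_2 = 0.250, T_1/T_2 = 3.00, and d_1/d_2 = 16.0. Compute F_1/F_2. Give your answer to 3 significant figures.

0.0198

L_1/L_2 = (R_1/R_2)²(T_1/T_2)⁴ = (0.250)² × (3.00)⁴ = 5.062.
F_1/F_2 = (L_1/L_2)/(d_1/d_2)² = 5.062 / (16.0)² = 0.01978.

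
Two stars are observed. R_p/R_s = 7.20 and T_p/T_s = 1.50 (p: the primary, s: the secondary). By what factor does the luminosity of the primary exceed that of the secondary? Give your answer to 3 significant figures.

From the Stefan–Boltzmann law, L ∝ R²T⁴, so
L_p/L_s = (R_p/R_s)² (T_p/T_s)⁴ = (7.20)² × (1.50)⁴ = 51.84 × 5.062 = 262.4.

262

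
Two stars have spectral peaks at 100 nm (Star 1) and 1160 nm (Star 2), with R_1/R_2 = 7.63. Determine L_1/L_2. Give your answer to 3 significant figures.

Wien's law gives T ∝ 1/λ_max, so T_1/T_2 = λ_2/λ_1 = 1160/100 = 11.60.
Then L ∝ R²T⁴ gives L_1/L_2 = (7.63)² × (11.60)⁴ = 58.22 × 1.811×10^4 = 1.054×10^6.

1.05×10^6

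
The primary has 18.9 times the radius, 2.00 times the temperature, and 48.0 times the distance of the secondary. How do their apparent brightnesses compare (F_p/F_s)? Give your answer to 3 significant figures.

L_p/L_s = (R_p/R_s)²(T_p/T_s)⁴ = (18.9)² × (2.00)⁴ = 5715.
F_p/F_s = (L_p/L_s)/(d_p/d_s)² = 5715 / (48.0)² = 2.481.

2.48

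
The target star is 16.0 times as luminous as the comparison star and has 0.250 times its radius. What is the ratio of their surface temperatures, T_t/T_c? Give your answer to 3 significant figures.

4.00

L ∝ R²T⁴ gives T ∝ (L/R²)^(1/4), so
T_t/T_c = (16.0 / 0.250²)^(1/4) = (256.0)^(1/4) = 4.000.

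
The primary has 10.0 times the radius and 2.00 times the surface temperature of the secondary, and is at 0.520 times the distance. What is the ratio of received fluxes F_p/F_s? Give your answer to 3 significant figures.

L_p/L_s = (R_p/R_s)²(T_p/T_s)⁴ = (10.0)² × (2.00)⁴ = 1600.
F_p/F_s = (L_p/L_s)/(d_p/d_s)² = 1600 / (0.520)² = 5917.

5.92×10^3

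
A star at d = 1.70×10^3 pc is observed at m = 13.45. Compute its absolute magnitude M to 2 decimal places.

2.30

M = m − 5 log₁₀(d/10 pc) = 13.45 − 5 log₁₀(1.70×10^3/10)
  = 13.45 − 5 × 2.230 = 13.45 − 11.15 = 2.30.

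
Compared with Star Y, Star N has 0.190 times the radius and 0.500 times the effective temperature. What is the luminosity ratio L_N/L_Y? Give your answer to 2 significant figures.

From the Stefan–Boltzmann law, L ∝ R²T⁴, so
L_N/L_Y = (R_N/R_Y)² (T_N/T_Y)⁴ = (0.190)² × (0.500)⁴ = 0.03610 × 0.06250 = 0.002256.

0.0023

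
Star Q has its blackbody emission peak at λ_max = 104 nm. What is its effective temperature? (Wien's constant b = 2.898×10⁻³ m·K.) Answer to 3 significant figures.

2.79×10^4 K

T = b/λ_max = 2.898×10⁻³ / (104×10⁻⁹) = 2.787×10^4 K.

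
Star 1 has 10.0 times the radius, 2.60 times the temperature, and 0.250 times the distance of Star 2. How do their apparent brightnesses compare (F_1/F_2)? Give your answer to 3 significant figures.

7.31×10^4

L_1/L_2 = (R_1/R_2)²(T_1/T_2)⁴ = (10.0)² × (2.60)⁴ = 4570.
F_1/F_2 = (L_1/L_2)/(d_1/d_2)² = 4570 / (0.250)² = 7.312×10^4.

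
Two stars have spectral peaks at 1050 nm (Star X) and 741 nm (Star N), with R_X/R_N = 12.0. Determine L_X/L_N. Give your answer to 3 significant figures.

35.7

Wien's law gives T ∝ 1/λ_max, so T_X/T_N = λ_N/λ_X = 741/1050 = 0.7057.
Then L ∝ R²T⁴ gives L_X/L_N = (12.0)² × (0.7057)⁴ = 144.0 × 0.2480 = 35.72.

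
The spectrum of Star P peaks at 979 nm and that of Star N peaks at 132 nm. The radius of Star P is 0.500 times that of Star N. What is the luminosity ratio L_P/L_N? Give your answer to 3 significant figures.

8.26×10^-5

Wien's law gives T ∝ 1/λ_max, so T_P/T_N = λ_N/λ_P = 132/979 = 0.1348.
Then L ∝ R²T⁴ gives L_P/L_N = (0.500)² × (0.1348)⁴ = 0.2500 × 3.305×10^-4 = 8.262×10^-5.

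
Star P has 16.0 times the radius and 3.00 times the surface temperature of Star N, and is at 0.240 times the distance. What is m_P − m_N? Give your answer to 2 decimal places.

L_P/L_N = (16.0)²(3.00)⁴ = 2.074×10^4.
F_P/F_N = (L_P/L_N)/(d_P/d_N)² = 2.074×10^4/0.05760 = 3.600×10^5.
m_P − m_N = −2.5 log₁₀(3.600×10^5) = -13.89.

-13.89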